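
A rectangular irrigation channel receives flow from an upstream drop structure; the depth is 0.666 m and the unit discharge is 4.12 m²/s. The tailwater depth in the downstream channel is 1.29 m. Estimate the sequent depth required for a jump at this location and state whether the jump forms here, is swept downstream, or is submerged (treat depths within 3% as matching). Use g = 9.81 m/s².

y₂ = 1.97 m; the jump is swept downstream

V₁ = q/y₁ = 4.12/0.666 = 6.19 m/s. Fr₁ = V₁/√(g·y₁) = 6.19/√(9.81×0.666) = 2.42.
Sequent-depth ratio: y₂/y₁ = ½[√(1 + 8Fr₁²) − 1] = ½[√47.86 − 1] = 2.96.
y₂ = 2.96 × 0.666 = 1.97 m.
Tailwater y_tw = 1.29 m: y_tw < y₂, so the jump is swept downstream.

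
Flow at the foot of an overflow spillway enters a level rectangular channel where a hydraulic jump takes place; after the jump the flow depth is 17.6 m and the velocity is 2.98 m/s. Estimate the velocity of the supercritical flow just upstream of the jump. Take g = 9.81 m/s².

V₁ = 31.7 m/s

Fr₂ = V₂/√(g·y₂) = 2.98/√(9.81×17.6) = 0.227.
From the momentum equation (using Fr₂), y₁/y₂ = ½[√(1 + 8Fr₂²) − 1] = ½[√1.411 − 1] = 0.0940.
y₁ = 0.0940 × 17.6 = 1.65 m.
V₁ = q/y₁ = 52.4/1.65 = 31.7 m/s.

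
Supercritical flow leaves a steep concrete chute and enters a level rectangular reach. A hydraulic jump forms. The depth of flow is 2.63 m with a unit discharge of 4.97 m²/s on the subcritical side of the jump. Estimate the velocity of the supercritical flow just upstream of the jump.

V₂ = q/y₂ = 4.97/2.63 = 1.89 m/s; Fr₂ = V₂/√(g·y₂) = 0.372.
Since the conjugate-depth ratio holds either way, y₁/y₂ = ½[√(1 + 8Fr₂²) − 1] = ½[√2.107 − 1] = 0.226.
y₁ = 0.226 × 2.63 = 0.594 m.
V₁ = q/y₁ = 4.97/0.594 = 8.37 m/s.

V₁ = 8.37 m/s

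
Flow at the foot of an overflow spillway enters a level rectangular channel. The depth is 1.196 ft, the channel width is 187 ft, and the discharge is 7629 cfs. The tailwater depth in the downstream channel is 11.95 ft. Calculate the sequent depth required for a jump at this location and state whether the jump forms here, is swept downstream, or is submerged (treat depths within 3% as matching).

y₂ = 8.718 ft; the jump is submerged

q = Q/b = 7629/187 = 40.80 ft²/s; V₁ = q/y₁ = 34.11 ft/s. Fr₁ = V₁/√(g·y₁) = 5.497.
Conjugate-depth relation: y₂/y₁ = ½[√(1 + 8Fr₁²) − 1] = ½[√242.71 − 1] = 7.290.
y₂ = 7.290 × 1.196 = 8.718 ft.
Tailwater y_tw = 11.95 ft: y_tw > y₂, so the jump is submerged.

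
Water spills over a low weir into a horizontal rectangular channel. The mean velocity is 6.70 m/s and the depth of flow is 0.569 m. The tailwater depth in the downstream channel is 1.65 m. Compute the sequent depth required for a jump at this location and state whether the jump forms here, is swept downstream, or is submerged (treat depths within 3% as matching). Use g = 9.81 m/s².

Fr₁ = V₁/√(g·y₁) = 6.70/√(9.81×0.569) = 2.84.
Conjugate-depth relation: y₂/y₁ = ½[√(1 + 8Fr₁²) − 1] = ½[√65.34 − 1] = 3.54.
y₂ = 3.54 × 0.569 = 2.02 m.
Tailwater y_tw = 1.65 m: y_tw < y₂, so the jump is swept downstream.

y₂ = 2.02 m; the jump is swept downstream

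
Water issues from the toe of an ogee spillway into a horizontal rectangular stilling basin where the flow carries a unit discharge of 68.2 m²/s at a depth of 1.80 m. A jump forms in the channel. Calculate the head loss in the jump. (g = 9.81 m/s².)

V₁ = q/y₁ = 68.2/1.80 = 37.9 m/s. Fr₁ = V₁/√(g·y₁) = 37.9/√(9.81×1.80) = 9.02.
Sequent-depth ratio: y₂/y₁ = ½[√(1 + 8Fr₁²) − 1] = ½[√651.4 − 1] = 12.3.
y₂ = 12.3 × 1.80 = 22.1 m.
V₂ = q/y₂ = 68.2/22.1 = 3.09 m/s. E₁ = y₁ + V₁²/2g = 75.0 m; E₂ = y₂ + V₂²/2g = 22.6 m. ΔE = E₁ − E₂ = 52.4 m.

ΔE = 52.4 m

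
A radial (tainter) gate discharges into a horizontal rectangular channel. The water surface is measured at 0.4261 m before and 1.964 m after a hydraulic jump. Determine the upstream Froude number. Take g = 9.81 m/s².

Fr₁ = 3.595

For a rectangular channel the momentum equation gives q² = ½·g·y₁·y₂·(y₁ + y₂) = ½×9.81×0.4261×1.964×2.390 = 9.811.
q = √9.811 = 3.132 m²/s.
V₁ = q/y₁ = 7.351 m/s; Fr₁ = V₁/√(g·y₁) = 3.595.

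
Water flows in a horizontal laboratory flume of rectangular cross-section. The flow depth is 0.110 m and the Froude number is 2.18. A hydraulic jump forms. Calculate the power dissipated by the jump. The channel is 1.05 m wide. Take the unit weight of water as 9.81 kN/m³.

Fr₁ = 2.18 (given).
Sequent-depth ratio: y₂/y₁ = ½[√(1 + 8Fr₁²) − 1] = ½[√39.02 − 1] = 2.62.
y₂ = 2.62 × 0.110 = 0.289 m.
V₁ = Fr₁·√(g·y₁) = 2.18×√(9.81×0.110) = 2.26 m/s; q = V₁·y₁ = 0.249 m²/s. V₂ = q/y₂ = 0.249/0.289 = 0.863 m/s. E₁ = y₁ + V₁²/2g = 0.371 m; E₂ = y₂ + V₂²/2g = 0.327 m. ΔE = E₁ − E₂ = 0.0448 m.
Q = q·b = 0.249 × 1.05 = 0.262 m³/s. P = γ·Q·ΔE = 9.81 × 0.262 × 0.0448 = 0.115 kW.

P = 0.115 kW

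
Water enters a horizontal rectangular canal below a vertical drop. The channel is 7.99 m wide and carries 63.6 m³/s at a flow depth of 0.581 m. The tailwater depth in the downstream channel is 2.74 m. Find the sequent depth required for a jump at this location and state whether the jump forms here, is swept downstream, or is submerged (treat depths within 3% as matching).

q = Q/b = 63.6/7.99 = 7.96 m²/s; V₁ = q/y₁ = 13.7 m/s. Fr₁ = V₁/√(g·y₁) = 5.74.
Sequent-depth ratio: y₂/y₁ = ½[√(1 + 8Fr₁²) − 1] = ½[√264.5 − 1] = 7.63.
y₂ = 7.63 × 0.581 = 4.43 m.
Tailwater y_tw = 2.74 m: y_tw < y₂, so the jump is swept downstream.

y₂ = 4.43 m; the jump is swept downstream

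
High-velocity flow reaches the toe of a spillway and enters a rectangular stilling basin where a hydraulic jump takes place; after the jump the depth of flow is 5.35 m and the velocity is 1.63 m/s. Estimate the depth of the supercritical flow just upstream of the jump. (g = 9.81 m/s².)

Fr₂ = V₂/√(g·y₂) = 1.63/√(9.81×5.35) = 0.225.
The Bélanger relation is symmetric: y₁/y₂ = ½[√(1 + 8Fr₂²) − 1] = ½[√1.405 − 1] = 0.0927.
y₁ = 0.0927 × 5.35 = 0.496 m.

y₁ = 0.496 m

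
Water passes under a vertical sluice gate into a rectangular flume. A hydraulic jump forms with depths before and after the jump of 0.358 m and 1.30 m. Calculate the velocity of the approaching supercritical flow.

V₁ = 5.43 m/s

For a rectangular channel the momentum equation gives q² = ½·g·y₁·y₂·(y₁ + y₂) = ½×9.81×0.358×1.30×1.66 = 3.78.
q = √3.78 = 1.95 m²/s.
V₁ = q/y₁ = 1.95/0.358 = 5.43 m/s.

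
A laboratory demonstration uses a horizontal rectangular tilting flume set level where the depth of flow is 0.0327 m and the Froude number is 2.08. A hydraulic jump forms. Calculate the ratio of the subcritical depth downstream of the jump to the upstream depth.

y₂/y₁ = 2.48

Fr₁ = 2.08 (given).
From the momentum equation for a rectangular channel, y₂/y₁ = ½[√(1 + 8Fr₁²) − 1] = ½[√35.61 − 1] = 2.48.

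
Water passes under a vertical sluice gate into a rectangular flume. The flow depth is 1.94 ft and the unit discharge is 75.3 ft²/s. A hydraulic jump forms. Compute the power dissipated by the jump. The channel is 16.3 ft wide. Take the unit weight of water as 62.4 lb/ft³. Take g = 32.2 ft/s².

P = 1704 hp

V₁ = q/y₁ = 75.3/1.94 = 38.8 ft/s. Fr₁ = V₁/√(g·y₁) = 38.8/√(32.2×1.94) = 4.91.
From the momentum equation for a rectangular channel, y₂/y₁ = ½[√(1 + 8Fr₁²) − 1] = ½[√193.9 − 1] = 6.46.
y₂ = 6.46 × 1.94 = 12.5 ft.
V₂ = q/y₂ = 75.3/12.5 = 6.01 ft/s. E₁ = y₁ + V₁²/2g = 25.3 ft; E₂ = y₂ + V₂²/2g = 13.1 ft. ΔE = E₁ − E₂ = 12.2 ft.
Q = q·b = 75.3 × 16.3 = 1227 cfs. P = γ·Q·ΔE/550 = 62.4 × 1227 × 12.2 / 550 = 1704 hp.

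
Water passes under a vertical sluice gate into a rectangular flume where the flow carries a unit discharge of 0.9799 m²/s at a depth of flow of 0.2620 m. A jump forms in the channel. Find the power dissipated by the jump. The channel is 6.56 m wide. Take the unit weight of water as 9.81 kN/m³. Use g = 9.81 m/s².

V₁ = q/y₁ = 0.9799/0.2620 = 3.740 m/s. Fr₁ = V₁/√(g·y₁) = 3.740/√(9.81×0.2620) = 2.333.
Bélanger equation: y₂/y₁ = ½[√(1 + 8Fr₁²) − 1] = ½[√44.539 − 1] = 2.837.
y₂ = 2.837 × 0.2620 = 0.7433 m.
V₂ = q/y₂ = 0.9799/0.7433 = 1.318 m/s. E₁ = y₁ + V₁²/2g = 0.9750 m; E₂ = y₂ + V₂²/2g = 0.8319 m. ΔE = E₁ − E₂ = 0.1431 m.
Q = q·b = 0.9799 × 6.56 = 6.428 m³/s. P = γ·Q·ΔE = 9.81 × 6.428 × 0.1431 = 9.024 kW.

P = 9.024 kW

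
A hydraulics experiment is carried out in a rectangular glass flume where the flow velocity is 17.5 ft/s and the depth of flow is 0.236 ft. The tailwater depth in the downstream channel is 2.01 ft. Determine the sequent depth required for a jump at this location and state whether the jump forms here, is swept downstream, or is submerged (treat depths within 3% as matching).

y₂ = 2.00 ft; the jump forms here

Fr₁ = V₁/√(g·y₁) = 17.5/√(32.2×0.236) = 6.35.
Sequent-depth ratio: y₂/y₁ = ½[√(1 + 8Fr₁²) − 1] = ½[√323.4 − 1] = 8.49.
y₂ = 8.49 × 0.236 = 2.00 ft.
Tailwater y_tw = 2.01 ft: y_tw ≈ y₂, so the jump forms here.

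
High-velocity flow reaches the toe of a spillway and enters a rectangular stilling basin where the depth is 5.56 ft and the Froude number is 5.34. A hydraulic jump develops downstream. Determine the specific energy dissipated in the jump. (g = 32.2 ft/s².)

Fr₁ = 5.34 (given).
From the momentum equation for a rectangular channel, y₂/y₁ = ½[√(1 + 8Fr₁²) − 1] = ½[√229.1 − 1] = 7.07.
y₂ = 7.07 × 5.56 = 39.3 ft.
V₁ = Fr₁·√(g·y₁) = 5.34×√(32.2×5.56) = 71.5 ft/s; q = V₁·y₁ = 397 ft²/s. V₂ = q/y₂ = 397/39.3 = 10.1 ft/s. E₁ = y₁ + V₁²/2g = 84.8 ft; E₂ = y₂ + V₂²/2g = 40.9 ft. ΔE = E₁ − E₂ = 43.9 ft.

ΔE = 43.9 ft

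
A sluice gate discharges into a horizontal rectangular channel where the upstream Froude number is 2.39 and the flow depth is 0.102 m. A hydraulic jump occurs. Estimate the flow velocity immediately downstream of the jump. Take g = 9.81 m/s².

V₂ = 0.820 m/s

Fr₁ = 2.39 (given).
Bélanger equation: y₂/y₁ = ½[√(1 + 8Fr₁²) − 1] = ½[√46.70 − 1] = 2.92.
y₂ = 2.92 × 0.102 = 0.298 m.
V₁ = Fr₁·√(g·y₁) = 2.39×√(9.81×0.102) = 2.39 m/s; q = V₁·y₁ = 0.244 m²/s.
V₂ = q/y₂ = 0.244/0.298 = 0.820 m/s.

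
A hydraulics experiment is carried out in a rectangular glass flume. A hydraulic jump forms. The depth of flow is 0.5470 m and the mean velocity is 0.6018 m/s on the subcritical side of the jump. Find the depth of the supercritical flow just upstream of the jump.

y₁ = 0.06590 m

Fr₂ = V₂/√(g·y₂) = 0.6018/√(9.81×0.5470) = 0.2598.
Since the conjugate-depth ratio holds either way, y₁/y₂ = ½[√(1 + 8Fr₂²) − 1] = ½[√1.5399 − 1] = 0.1205.
y₁ = 0.1205 × 0.5470 = 0.06590 m.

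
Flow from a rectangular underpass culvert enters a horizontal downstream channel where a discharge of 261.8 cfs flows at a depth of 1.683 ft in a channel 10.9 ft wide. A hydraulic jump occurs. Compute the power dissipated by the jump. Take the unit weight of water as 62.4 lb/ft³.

P = 11.64 hp

q = Q/b = 261.8/10.9 = 24.02 ft²/s; V₁ = q/y₁ = 14.27 ft/s. Fr₁ = V₁/√(g·y₁) = 1.939.
Conjugate-depth relation: y₂/y₁ = ½[√(1 + 8Fr₁²) − 1] = ½[√31.065 − 1] = 2.287.
y₂ = 2.287 × 1.683 = 3.849 ft.
V₂ = q/y₂ = 24.02/3.849 = 6.241 ft/s. E₁ = y₁ + V₁²/2g = 4.846 ft; E₂ = y₂ + V₂²/2g = 4.453 ft. ΔE = E₁ − E₂ = 0.3921 ft.
P = γ·Q·ΔE/550 = 62.4 × 261.8 × 0.3921 / 550 = 11.64 hp.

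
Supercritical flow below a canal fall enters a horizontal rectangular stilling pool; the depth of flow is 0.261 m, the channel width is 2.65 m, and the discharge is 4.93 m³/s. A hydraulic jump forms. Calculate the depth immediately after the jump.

y₂ = 1.52 m

q = Q/b = 4.93/2.65 = 1.86 m²/s; V₁ = q/y₁ = 7.13 m/s. Fr₁ = V₁/√(g·y₁) = 4.45.
From the momentum equation for a rectangular channel, y₂/y₁ = ½[√(1 + 8Fr₁²) − 1] = ½[√159.7 − 1] = 5.82.
y₂ = 5.82 × 0.261 = 1.52 m.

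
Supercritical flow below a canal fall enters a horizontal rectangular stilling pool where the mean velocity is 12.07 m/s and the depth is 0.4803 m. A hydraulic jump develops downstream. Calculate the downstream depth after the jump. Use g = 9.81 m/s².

y₂ = 3.544 m

Fr₁ = V₁/√(g·y₁) = 12.07/√(9.81×0.4803) = 5.561.
Sequent-depth ratio: y₂/y₁ = ½[√(1 + 8Fr₁²) − 1] = ½[√248.36 − 1] = 7.380.
y₂ = 7.380 × 0.4803 = 3.544 m.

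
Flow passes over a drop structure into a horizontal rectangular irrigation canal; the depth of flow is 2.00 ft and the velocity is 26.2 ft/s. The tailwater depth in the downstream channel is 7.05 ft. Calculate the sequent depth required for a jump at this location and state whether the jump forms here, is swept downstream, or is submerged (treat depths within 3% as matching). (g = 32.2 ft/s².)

y₂ = 8.29 ft; the jump is swept downstream

Fr₁ = V₁/√(g·y₁) = 26.2/√(32.2×2.00) = 3.26.
By Bélanger, y₂/y₁ = ½[√(1 + 8Fr₁²) − 1] = ½[√86.27 − 1] = 4.14.
y₂ = 4.14 × 2.00 = 8.29 ft.
Tailwater y_tw = 7.05 ft: y_tw < y₂, so the jump is swept downstream.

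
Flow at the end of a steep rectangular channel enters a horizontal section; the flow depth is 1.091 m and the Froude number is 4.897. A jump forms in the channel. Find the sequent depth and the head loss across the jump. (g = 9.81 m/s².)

Fr₁ = 4.897 (given).
Bélanger equation: y₂/y₁ = ½[√(1 + 8Fr₁²) − 1] = ½[√192.84 − 1] = 6.443.
y₂ = 6.443 × 1.091 = 7.030 m.
Head loss: ΔE = (y₂ − y₁)³/(4y₁y₂) = (7.030 − 1.091)³/(4×1.091×7.030) = 209.5/30.68 = 6.828 m.

y₂ = 7.030 m; ΔE = 6.828 m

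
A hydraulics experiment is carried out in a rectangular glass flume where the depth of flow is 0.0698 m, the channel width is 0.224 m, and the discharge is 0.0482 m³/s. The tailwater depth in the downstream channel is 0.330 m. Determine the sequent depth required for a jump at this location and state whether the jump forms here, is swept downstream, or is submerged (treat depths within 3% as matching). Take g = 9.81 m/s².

q = Q/b = 0.0482/0.224 = 0.215 m²/s; V₁ = q/y₁ = 3.08 m/s. Fr₁ = V₁/√(g·y₁) = 3.73.
Bélanger equation: y₂/y₁ = ½[√(1 + 8Fr₁²) − 1] = ½[√112.0 − 1] = 4.79.
y₂ = 4.79 × 0.0698 = 0.335 m.
Tailwater y_tw = 0.330 m: y_tw ≈ y₂, so the jump forms here.

y₂ = 0.335 m; the jump forms here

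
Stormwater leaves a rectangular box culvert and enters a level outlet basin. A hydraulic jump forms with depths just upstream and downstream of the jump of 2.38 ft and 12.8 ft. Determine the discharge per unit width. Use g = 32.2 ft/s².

q = 86.3 ft²/s

For a rectangular channel the momentum equation gives q² = ½·g·y₁·y₂·(y₁ + y₂) = ½×32.2×2.38×12.8×15.2 = 7445.
q = √7445 = 86.3 ft²/s.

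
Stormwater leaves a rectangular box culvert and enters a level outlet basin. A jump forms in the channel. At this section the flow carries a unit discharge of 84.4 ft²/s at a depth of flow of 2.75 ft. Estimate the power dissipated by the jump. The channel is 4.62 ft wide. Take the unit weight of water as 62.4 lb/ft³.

V₁ = q/y₁ = 84.4/2.75 = 30.7 ft/s. Fr₁ = V₁/√(g·y₁) = 30.7/√(32.2×2.75) = 3.26.
Bélanger equation: y₂/y₁ = ½[√(1 + 8Fr₁²) − 1] = ½[√86.10 − 1] = 4.14.
y₂ = 4.14 × 2.75 = 11.4 ft.
Head loss: ΔE = (y₂ − y₁)³/(4y₁y₂) = (11.4 − 2.75)³/(4×2.75×11.4) = 644/125 = 5.14 ft.
Q = q·b = 84.4 × 4.62 = 390 cfs. P = γ·Q·ΔE/550 = 62.4 × 390 × 5.14 / 550 = 227 hp.

P = 227 hp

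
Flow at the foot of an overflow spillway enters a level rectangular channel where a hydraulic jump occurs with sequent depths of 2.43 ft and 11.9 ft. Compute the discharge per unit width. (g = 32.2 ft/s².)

q = 81.7 ft²/s

For a rectangular channel the momentum equation gives q² = ½·g·y₁·y₂·(y₁ + y₂) = ½×32.2×2.43×11.9×14.3 = 6672.
q = √6672 = 81.7 ft²/s.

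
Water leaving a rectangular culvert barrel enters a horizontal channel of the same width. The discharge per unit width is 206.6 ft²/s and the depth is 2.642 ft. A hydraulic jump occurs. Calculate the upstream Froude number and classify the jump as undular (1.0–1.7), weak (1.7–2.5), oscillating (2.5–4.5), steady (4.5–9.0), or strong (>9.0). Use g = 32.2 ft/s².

Fr₁ = 8.478; steady jump

V₁ = q/y₁ = 206.6/2.642 = 78.20 ft/s. Fr₁ = V₁/√(g·y₁) = 78.20/√(32.2×2.642) = 8.478.
Fr₁ = 8.478 lies in the steady range.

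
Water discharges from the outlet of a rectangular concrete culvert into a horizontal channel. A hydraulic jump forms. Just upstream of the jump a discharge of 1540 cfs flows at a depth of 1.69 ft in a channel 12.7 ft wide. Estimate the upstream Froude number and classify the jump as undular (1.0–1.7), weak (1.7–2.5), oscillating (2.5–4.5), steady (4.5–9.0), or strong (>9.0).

q = Q/b = 1540/12.7 = 121 ft²/s; V₁ = q/y₁ = 71.8 ft/s. Fr₁ = V₁/√(g·y₁) = 9.73.
Fr₁ = 9.73 lies in the strong range.

Fr₁ = 9.73; strong jump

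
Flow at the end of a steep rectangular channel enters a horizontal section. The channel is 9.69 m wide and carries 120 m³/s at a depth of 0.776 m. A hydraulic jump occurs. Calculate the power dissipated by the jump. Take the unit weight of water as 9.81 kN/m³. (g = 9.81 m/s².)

q = Q/b = 120/9.69 = 12.4 m²/s; V₁ = q/y₁ = 16.0 m/s. Fr₁ = V₁/√(g·y₁) = 5.78.
By Bélanger, y₂/y₁ = ½[√(1 + 8Fr₁²) − 1] = ½[√268.6 − 1] = 7.70.
y₂ = 7.70 × 0.776 = 5.97 m.
Head loss: ΔE = (y₂ − y₁)³/(4y₁y₂) = (5.97 − 0.776)³/(4×0.776×5.97) = 140/18.5 = 7.57 m.
P = γ·Q·ΔE = 9.81 × 120 × 7.57 = 8907 kW.

P = 8907 kW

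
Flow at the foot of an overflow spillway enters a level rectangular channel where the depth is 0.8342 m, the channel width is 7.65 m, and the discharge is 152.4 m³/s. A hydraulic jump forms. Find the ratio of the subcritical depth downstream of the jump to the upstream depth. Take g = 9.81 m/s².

y₂/y₁ = 11.32

q = Q/b = 152.4/7.65 = 19.92 m²/s; V₁ = q/y₁ = 23.88 m/s. Fr₁ = V₁/√(g·y₁) = 8.348.
Conjugate-depth relation: y₂/y₁ = ½[√(1 + 8Fr₁²) − 1] = ½[√558.52 − 1] = 11.32.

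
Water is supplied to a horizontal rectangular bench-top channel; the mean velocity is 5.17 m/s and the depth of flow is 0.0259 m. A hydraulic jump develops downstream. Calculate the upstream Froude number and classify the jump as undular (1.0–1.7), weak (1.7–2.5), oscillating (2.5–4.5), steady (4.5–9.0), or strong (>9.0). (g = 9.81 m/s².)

Fr₁ = V₁/√(g·y₁) = 5.17/√(9.81×0.0259) = 10.3.
Fr₁ = 10.3 lies in the strong range.

Fr₁ = 10.3; strong jump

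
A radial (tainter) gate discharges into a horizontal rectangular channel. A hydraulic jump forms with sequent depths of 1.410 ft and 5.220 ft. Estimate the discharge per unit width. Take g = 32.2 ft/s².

q = 28.03 ft²/s

For a rectangular channel the momentum equation gives q² = ½·g·y₁·y₂·(y₁ + y₂) = ½×32.2×1.410×5.220×6.630 = 785.6.
q = √785.6 = 28.03 ft²/s.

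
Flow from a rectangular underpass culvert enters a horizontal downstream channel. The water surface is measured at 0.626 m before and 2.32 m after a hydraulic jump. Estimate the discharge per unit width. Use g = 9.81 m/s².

For a rectangular channel the momentum equation gives q² = ½·g·y₁·y₂·(y₁ + y₂) = ½×9.81×0.626×2.32×2.95 = 21.0.
q = √21.0 = 4.58 m²/s.

q = 4.58 m²/s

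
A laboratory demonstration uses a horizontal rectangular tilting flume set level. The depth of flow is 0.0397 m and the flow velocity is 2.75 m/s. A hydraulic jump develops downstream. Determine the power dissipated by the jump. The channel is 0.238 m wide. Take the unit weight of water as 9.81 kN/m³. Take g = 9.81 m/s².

P = 0.0472 kW

Fr₁ = V₁/√(g·y₁) = 2.75/√(9.81×0.0397) = 4.41.
From the momentum equation for a rectangular channel, y₂/y₁ = ½[√(1 + 8Fr₁²) − 1] = ½[√156.3 − 1] = 5.75.
y₂ = 5.75 × 0.0397 = 0.228 m.
q = V₁·y₁ = 2.75 × 0.0397 = 0.109 m²/s. V₂ = q/y₂ = 0.109/0.228 = 0.478 m/s. E₁ = y₁ + V₁²/2g = 0.425 m; E₂ = y₂ + V₂²/2g = 0.240 m. ΔE = E₁ − E₂ = 0.185 m.
Q = q·b = 0.109 × 0.238 = 0.0260 m³/s. P = γ·Q·ΔE = 9.81 × 0.0260 × 0.185 = 0.0472 kW.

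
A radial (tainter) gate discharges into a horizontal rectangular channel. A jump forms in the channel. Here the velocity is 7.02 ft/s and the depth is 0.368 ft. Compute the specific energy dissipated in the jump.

Fr₁ = V₁/√(g·y₁) = 7.02/√(32.2×0.368) = 2.04.
From the momentum equation for a rectangular channel, y₂/y₁ = ½[√(1 + 8Fr₁²) − 1] = ½[√34.27 − 1] = 2.43.
y₂ = 2.43 × 0.368 = 0.893 ft.
q = V₁·y₁ = 7.02 × 0.368 = 2.58 ft²/s. V₂ = q/y₂ = 2.58/0.893 = 2.89 ft/s. E₁ = y₁ + V₁²/2g = 1.13 ft; E₂ = y₂ + V₂²/2g = 1.02 ft. ΔE = E₁ − E₂ = 0.110 ft.

ΔE = 0.110 ft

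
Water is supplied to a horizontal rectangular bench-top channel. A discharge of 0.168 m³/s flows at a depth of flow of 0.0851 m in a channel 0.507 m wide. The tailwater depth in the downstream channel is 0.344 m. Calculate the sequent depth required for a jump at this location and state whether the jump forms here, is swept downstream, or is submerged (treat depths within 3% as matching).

y₂ = 0.472 m; the jump is swept downstream

q = Q/b = 0.168/0.507 = 0.331 m²/s; V₁ = q/y₁ = 3.89 m/s. Fr₁ = V₁/√(g·y₁) = 4.26.
Bélanger equation: y₂/y₁ = ½[√(1 + 8Fr₁²) − 1] = ½[√146.3 − 1] = 5.55.
y₂ = 5.55 × 0.0851 = 0.472 m.
Tailwater y_tw = 0.344 m: y_tw < y₂, so the jump is swept downstream.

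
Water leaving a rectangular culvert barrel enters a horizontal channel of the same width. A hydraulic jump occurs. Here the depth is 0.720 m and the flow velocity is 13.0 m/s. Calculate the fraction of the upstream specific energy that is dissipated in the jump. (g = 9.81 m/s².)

ΔE/E₁ = 0.481 (48.1%)

Fr₁ = V₁/√(g·y₁) = 13.0/√(9.81×0.720) = 4.89.
Sequent-depth ratio: y₂/y₁ = ½[√(1 + 8Fr₁²) − 1] = ½[√192.4 − 1] = 6.44.
y₂ = 6.44 × 0.720 = 4.63 m.
E₁ = y₁ + V₁²/2g = 9.33 m. ΔE = (y₂ − y₁)³/(4y₁y₂) = 4.49 m. ΔE/E₁ = 4.49/9.33 = 0.481.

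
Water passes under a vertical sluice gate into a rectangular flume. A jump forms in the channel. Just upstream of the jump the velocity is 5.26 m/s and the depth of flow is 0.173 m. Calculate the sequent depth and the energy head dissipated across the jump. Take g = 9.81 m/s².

Fr₁ = V₁/√(g·y₁) = 5.26/√(9.81×0.173) = 4.04.
Bélanger equation: y₂/y₁ = ½[√(1 + 8Fr₁²) − 1] = ½[√131.4 − 1] = 5.23.
y₂ = 5.23 × 0.173 = 0.905 m.
Head loss: ΔE = (y₂ − y₁)³/(4y₁y₂) = (0.905 − 0.173)³/(4×0.173×0.905) = 0.392/0.626 = 0.627 m.

y₂ = 0.905 m; ΔE = 0.627 m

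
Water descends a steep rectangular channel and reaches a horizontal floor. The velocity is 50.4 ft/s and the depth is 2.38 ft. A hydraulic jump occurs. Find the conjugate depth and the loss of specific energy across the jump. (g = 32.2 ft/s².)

y₂ = 18.2 ft; ΔE = 22.9 ft

Fr₁ = V₁/√(g·y₁) = 50.4/√(32.2×2.38) = 5.76.
By Bélanger, y₂/y₁ = ½[√(1 + 8Fr₁²) − 1] = ½[√266.2 − 1] = 7.66.
y₂ = 7.66 × 2.38 = 18.2 ft.
Head loss: ΔE = (y₂ − y₁)³/(4y₁y₂) = (18.2 − 2.38)³/(4×2.38×18.2) = 3978/173 = 22.9 ft.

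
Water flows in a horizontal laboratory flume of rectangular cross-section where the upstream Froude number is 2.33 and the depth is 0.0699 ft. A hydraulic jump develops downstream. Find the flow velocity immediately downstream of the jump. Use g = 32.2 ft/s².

V₂ = 1.23 ft/s

Fr₁ = 2.33 (given).
By Bélanger, y₂/y₁ = ½[√(1 + 8Fr₁²) − 1] = ½[√44.43 − 1] = 2.83.
y₂ = 2.83 × 0.0699 = 0.198 ft.
V₁ = Fr₁·√(g·y₁) = 2.33×√(32.2×0.0699) = 3.50 ft/s; q = V₁·y₁ = 0.244 ft²/s.
V₂ = q/y₂ = 0.244/0.198 = 1.23 ft/s.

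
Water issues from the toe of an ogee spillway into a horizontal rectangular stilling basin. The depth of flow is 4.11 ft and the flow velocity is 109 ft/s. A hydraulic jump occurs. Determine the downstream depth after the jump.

y₂ = 53.1 ft

Fr₁ = V₁/√(g·y₁) = 109/√(32.2×4.11) = 9.47.
From the momentum equation for a rectangular channel, y₂/y₁ = ½[√(1 + 8Fr₁²) − 1] = ½[√719.2 − 1] = 12.9.
y₂ = 12.9 × 4.11 = 53.1 ft.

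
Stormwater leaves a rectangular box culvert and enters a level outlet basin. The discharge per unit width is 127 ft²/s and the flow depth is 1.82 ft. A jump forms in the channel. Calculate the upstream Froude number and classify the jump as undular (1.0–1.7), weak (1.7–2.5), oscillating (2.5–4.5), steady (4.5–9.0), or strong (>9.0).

Fr₁ = 9.12; strong jump

V₁ = q/y₁ = 127/1.82 = 69.8 ft/s. Fr₁ = V₁/√(g·y₁) = 69.8/√(32.2×1.82) = 9.12.
Fr₁ = 9.12 lies in the strong range.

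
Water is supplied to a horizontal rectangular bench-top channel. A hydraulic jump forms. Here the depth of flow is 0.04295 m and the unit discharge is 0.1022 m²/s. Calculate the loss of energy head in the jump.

V₁ = q/y₁ = 0.1022/0.04295 = 2.380 m/s. Fr₁ = V₁/√(g·y₁) = 2.380/√(9.81×0.04295) = 3.666.
By Bélanger, y₂/y₁ = ½[√(1 + 8Fr₁²) − 1] = ½[√108.51 − 1] = 4.708.
y₂ = 4.708 × 0.04295 = 0.2022 m.
V₂ = q/y₂ = 0.1022/0.2022 = 0.5054 m/s. E₁ = y₁ + V₁²/2g = 0.3315 m; E₂ = y₂ + V₂²/2g = 0.2152 m. ΔE = E₁ − E₂ = 0.1163 m.

ΔE = 0.1163 m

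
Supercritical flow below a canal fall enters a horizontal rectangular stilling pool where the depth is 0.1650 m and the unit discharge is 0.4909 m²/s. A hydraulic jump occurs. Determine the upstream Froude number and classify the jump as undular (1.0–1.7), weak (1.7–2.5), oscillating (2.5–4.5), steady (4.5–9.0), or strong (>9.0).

V₁ = q/y₁ = 0.4909/0.1650 = 2.975 m/s. Fr₁ = V₁/√(g·y₁) = 2.975/√(9.81×0.1650) = 2.338.
Fr₁ = 2.338 lies in the weak range.

Fr₁ = 2.338; weak jump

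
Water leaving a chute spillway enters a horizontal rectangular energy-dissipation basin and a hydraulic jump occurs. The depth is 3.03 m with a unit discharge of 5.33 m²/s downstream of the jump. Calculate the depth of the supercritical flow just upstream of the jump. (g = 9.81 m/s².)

y₁ = 0.536 m

V₂ = q/y₂ = 5.33/3.03 = 1.76 m/s; Fr₂ = V₂/√(g·y₂) = 0.323.
The Bélanger relation is symmetric: y₁/y₂ = ½[√(1 + 8Fr₂²) − 1] = ½[√1.833 − 1] = 0.177.
y₁ = 0.177 × 3.03 = 0.536 m.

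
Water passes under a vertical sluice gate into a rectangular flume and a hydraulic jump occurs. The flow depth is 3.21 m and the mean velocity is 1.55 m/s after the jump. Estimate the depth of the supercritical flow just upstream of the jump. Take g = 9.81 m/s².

Fr₂ = V₂/√(g·y₂) = 1.55/√(9.81×3.21) = 0.276.
Applying the sequent-depth relation in reverse, y₁/y₂ = ½[√(1 + 8Fr₂²) − 1] = ½[√1.610 − 1] = 0.134.
y₁ = 0.134 × 3.21 = 0.432 m.

y₁ = 0.432 m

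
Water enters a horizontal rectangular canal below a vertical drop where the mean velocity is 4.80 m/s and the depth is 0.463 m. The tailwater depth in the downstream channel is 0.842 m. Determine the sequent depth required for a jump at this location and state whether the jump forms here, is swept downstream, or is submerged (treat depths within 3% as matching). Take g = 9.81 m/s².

y₂ = 1.26 m; the jump is swept downstream

Fr₁ = V₁/√(g·y₁) = 4.80/√(9.81×0.463) = 2.25.
Conjugate-depth relation: y₂/y₁ = ½[√(1 + 8Fr₁²) − 1] = ½[√41.58 − 1] = 2.72.
y₂ = 2.72 × 0.463 = 1.26 m.
Tailwater y_tw = 0.842 m: y_tw < y₂, so the jump is swept downstream.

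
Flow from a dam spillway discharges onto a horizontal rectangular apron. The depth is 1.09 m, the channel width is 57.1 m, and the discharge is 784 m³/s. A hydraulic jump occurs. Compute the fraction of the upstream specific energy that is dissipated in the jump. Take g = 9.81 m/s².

ΔE/E₁ = 0.374 (37.4%)

q = Q/b = 784/57.1 = 13.7 m²/s; V₁ = q/y₁ = 12.6 m/s. Fr₁ = V₁/√(g·y₁) = 3.85.
Sequent-depth ratio: y₂/y₁ = ½[√(1 + 8Fr₁²) − 1] = ½[√119.7 − 1] = 4.97.
y₂ = 4.97 × 1.09 = 5.42 m.
E₁ = y₁ + V₁²/2g = 9.18 m. ΔE = (y₂ − y₁)³/(4y₁y₂) = 3.43 m. ΔE/E₁ = 3.43/9.18 = 0.374.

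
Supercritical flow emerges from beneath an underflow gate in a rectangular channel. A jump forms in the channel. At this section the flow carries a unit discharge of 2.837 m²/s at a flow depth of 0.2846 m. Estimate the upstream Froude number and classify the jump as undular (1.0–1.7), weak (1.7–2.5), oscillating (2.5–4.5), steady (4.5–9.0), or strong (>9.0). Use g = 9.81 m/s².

Fr₁ = 5.966; steady jump

V₁ = q/y₁ = 2.837/0.2846 = 9.968 m/s. Fr₁ = V₁/√(g·y₁) = 9.968/√(9.81×0.2846) = 5.966.
Fr₁ = 5.966 lies in the steady range.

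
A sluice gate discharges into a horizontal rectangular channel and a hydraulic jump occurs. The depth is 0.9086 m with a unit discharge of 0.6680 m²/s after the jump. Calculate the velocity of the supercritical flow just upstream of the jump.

V₂ = q/y₂ = 0.6680/0.9086 = 0.7352 m/s; Fr₂ = V₂/√(g·y₂) = 0.2463.
From the momentum equation (using Fr₂), y₁/y₂ = ½[√(1 + 8Fr₂²) − 1] = ½[√1.4851 − 1] = 0.1093.
y₁ = 0.1093 × 0.9086 = 0.09934 m.
V₁ = q/y₁ = 0.6680/0.09934 = 6.725 m/s.

V₁ = 6.725 m/s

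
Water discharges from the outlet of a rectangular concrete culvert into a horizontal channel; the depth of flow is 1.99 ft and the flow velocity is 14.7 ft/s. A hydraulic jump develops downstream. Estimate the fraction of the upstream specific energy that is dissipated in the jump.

Fr₁ = V₁/√(g·y₁) = 14.7/√(32.2×1.99) = 1.84.
Conjugate-depth relation: y₂/y₁ = ½[√(1 + 8Fr₁²) − 1] = ½[√27.98 − 1] = 2.14.
y₂ = 2.14 × 1.99 = 4.27 ft.
E₁ = y₁ + V₁²/2g = 5.35 ft. ΔE = (y₂ − y₁)³/(4y₁y₂) = 0.348 ft. ΔE/E₁ = 0.348/5.35 = 0.0651.

ΔE/E₁ = 0.0651 (6.51%)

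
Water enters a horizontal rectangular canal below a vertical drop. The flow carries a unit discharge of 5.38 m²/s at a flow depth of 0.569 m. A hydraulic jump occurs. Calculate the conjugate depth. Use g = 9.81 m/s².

y₂ = 2.95 m

V₁ = q/y₁ = 5.38/0.569 = 9.46 m/s. Fr₁ = V₁/√(g·y₁) = 9.46/√(9.81×0.569) = 4.00.
Bélanger equation: y₂/y₁ = ½[√(1 + 8Fr₁²) − 1] = ½[√129.1 − 1] = 5.18.
y₂ = 5.18 × 0.569 = 2.95 m.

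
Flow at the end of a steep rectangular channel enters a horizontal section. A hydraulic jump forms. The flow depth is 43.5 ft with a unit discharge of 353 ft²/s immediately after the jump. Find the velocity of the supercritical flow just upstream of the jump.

V₁ = 93.8 ft/s

V₂ = q/y₂ = 353/43.5 = 8.11 ft/s; Fr₂ = V₂/√(g·y₂) = 0.217.
The Bélanger relation is symmetric: y₁/y₂ = ½[√(1 + 8Fr₂²) − 1] = ½[√1.376 − 1] = 0.0865.
y₁ = 0.0865 × 43.5 = 3.76 ft.
V₁ = q/y₁ = 353/3.76 = 93.8 ft/s.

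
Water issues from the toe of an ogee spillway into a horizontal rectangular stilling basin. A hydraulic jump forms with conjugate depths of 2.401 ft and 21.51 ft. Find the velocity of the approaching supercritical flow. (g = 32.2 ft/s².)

For a rectangular channel the momentum equation gives q² = ½·g·y₁·y₂·(y₁ + y₂) = ½×32.2×2.401×21.51×23.91 = 19882.
q = √19882 = 141.0 ft²/s.
V₁ = q/y₁ = 141.0/2.401 = 58.73 ft/s.

V₁ = 58.73 ft/s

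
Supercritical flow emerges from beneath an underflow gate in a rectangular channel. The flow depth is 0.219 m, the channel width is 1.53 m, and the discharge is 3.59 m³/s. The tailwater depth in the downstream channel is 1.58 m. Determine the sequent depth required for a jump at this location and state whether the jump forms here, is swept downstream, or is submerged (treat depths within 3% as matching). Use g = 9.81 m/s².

y₂ = 2.16 m; the jump is swept downstream

q = Q/b = 3.59/1.53 = 2.35 m²/s; V₁ = q/y₁ = 10.7 m/s. Fr₁ = V₁/√(g·y₁) = 7.31.
Bélanger equation: y₂/y₁ = ½[√(1 + 8Fr₁²) − 1] = ½[√428.5 − 1] = 9.85.
y₂ = 9.85 × 0.219 = 2.16 m.
Tailwater y_tw = 1.58 m: y_tw < y₂, so the jump is swept downstream.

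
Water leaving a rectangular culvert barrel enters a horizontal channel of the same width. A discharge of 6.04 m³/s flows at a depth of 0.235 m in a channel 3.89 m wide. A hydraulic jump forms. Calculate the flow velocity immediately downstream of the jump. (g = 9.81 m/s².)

V₂ = 1.16 m/s

q = Q/b = 6.04/3.89 = 1.55 m²/s; V₁ = q/y₁ = 6.61 m/s. Fr₁ = V₁/√(g·y₁) = 4.35.
Conjugate-depth relation: y₂/y₁ = ½[√(1 + 8Fr₁²) − 1] = ½[√152.5 − 1] = 5.67.
y₂ = 5.67 × 0.235 = 1.33 m.
V₂ = q/y₂ = 1.55/1.33 = 1.16 m/s.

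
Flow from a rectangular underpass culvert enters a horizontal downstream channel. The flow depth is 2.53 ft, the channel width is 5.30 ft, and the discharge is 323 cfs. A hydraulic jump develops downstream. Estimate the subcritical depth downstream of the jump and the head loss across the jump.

y₂ = 8.37 ft; ΔE = 2.35 ft

q = Q/b = 323/5.30 = 60.9 ft²/s; V₁ = q/y₁ = 24.1 ft/s. Fr₁ = V₁/√(g·y₁) = 2.67.
Sequent-depth ratio: y₂/y₁ = ½[√(1 + 8Fr₁²) − 1] = ½[√57.98 − 1] = 3.31.
y₂ = 3.31 × 2.53 = 8.37 ft.
Head loss: ΔE = (y₂ − y₁)³/(4y₁y₂) = (8.37 − 2.53)³/(4×2.53×8.37) = 199/84.7 = 2.35 ft.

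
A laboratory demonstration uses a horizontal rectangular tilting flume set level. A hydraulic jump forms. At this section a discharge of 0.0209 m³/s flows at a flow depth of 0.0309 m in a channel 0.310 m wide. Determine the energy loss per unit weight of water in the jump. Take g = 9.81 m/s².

q = Q/b = 0.0209/0.310 = 0.0674 m²/s; V₁ = q/y₁ = 2.18 m/s. Fr₁ = V₁/√(g·y₁) = 3.96.
Bélanger equation: y₂/y₁ = ½[√(1 + 8Fr₁²) − 1] = ½[√126.6 − 1] = 5.13.
y₂ = 5.13 × 0.0309 = 0.158 m.
Head loss: ΔE = (y₂ − y₁)³/(4y₁y₂) = (0.158 − 0.0309)³/(4×0.0309×0.158) = 0.00207/0.0196 = 0.106 m.

ΔE = 0.106 m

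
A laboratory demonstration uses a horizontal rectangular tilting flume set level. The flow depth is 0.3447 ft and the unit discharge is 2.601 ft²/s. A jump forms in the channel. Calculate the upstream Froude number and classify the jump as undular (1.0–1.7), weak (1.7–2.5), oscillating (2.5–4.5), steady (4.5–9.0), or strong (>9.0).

V₁ = q/y₁ = 2.601/0.3447 = 7.546 ft/s. Fr₁ = V₁/√(g·y₁) = 7.546/√(32.2×0.3447) = 2.265.
Fr₁ = 2.265 lies in the weak range.

Fr₁ = 2.265; weak jump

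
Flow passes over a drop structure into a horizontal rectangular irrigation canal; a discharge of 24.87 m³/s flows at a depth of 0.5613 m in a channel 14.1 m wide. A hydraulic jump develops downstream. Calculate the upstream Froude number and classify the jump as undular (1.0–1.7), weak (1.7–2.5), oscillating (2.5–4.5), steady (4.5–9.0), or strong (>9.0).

q = Q/b = 24.87/14.1 = 1.764 m²/s; V₁ = q/y₁ = 3.142 m/s. Fr₁ = V₁/√(g·y₁) = 1.339.
Fr₁ = 1.339 lies in the undular range.

Fr₁ = 1.339; undular jump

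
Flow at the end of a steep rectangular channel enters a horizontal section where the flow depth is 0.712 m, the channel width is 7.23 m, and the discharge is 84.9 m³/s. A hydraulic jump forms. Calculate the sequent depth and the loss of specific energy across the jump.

y₂ = 5.94 m; ΔE = 8.44 m

q = Q/b = 84.9/7.23 = 11.7 m²/s; V₁ = q/y₁ = 16.5 m/s. Fr₁ = V₁/√(g·y₁) = 6.24.
By Bélanger, y₂/y₁ = ½[√(1 + 8Fr₁²) − 1] = ½[√312.5 − 1] = 8.34.
y₂ = 8.34 × 0.712 = 5.94 m.
Head loss: ΔE = (y₂ − y₁)³/(4y₁y₂) = (5.94 − 0.712)³/(4×0.712×5.94) = 143/16.9 = 8.44 m.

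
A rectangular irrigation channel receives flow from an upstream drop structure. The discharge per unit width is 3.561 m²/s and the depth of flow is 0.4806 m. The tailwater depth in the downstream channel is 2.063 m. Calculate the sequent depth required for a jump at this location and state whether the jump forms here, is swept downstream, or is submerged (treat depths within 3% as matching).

y₂ = 2.091 m; the jump forms here

V₁ = q/y₁ = 3.561/0.4806 = 7.409 m/s. Fr₁ = V₁/√(g·y₁) = 7.409/√(9.81×0.4806) = 3.412.
By Bélanger, y₂/y₁ = ½[√(1 + 8Fr₁²) − 1] = ½[√94.157 − 1] = 4.352.
y₂ = 4.352 × 0.4806 = 2.091 m.
Tailwater y_tw = 2.063 m: y_tw ≈ y₂, so the jump forms here.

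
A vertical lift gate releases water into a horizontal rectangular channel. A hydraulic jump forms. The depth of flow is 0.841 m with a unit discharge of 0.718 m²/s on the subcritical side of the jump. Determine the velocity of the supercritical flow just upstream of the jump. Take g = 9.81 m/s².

V₁ = 5.57 m/s

V₂ = q/y₂ = 0.718/0.841 = 0.854 m/s; Fr₂ = V₂/√(g·y₂) = 0.297.
Applying the sequent-depth relation in reverse, y₁/y₂ = ½[√(1 + 8Fr₂²) − 1] = ½[√1.707 − 1] = 0.153.
y₁ = 0.153 × 0.841 = 0.129 m.
V₁ = q/y₁ = 0.718/0.129 = 5.57 m/s.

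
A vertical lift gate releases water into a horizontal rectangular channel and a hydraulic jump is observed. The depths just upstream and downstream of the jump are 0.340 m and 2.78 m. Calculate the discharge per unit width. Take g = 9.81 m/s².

For a rectangular channel the momentum equation gives q² = ½·g·y₁·y₂·(y₁ + y₂) = ½×9.81×0.340×2.78×3.12 = 14.5.
q = √14.5 = 3.80 m²/s.

q = 3.80 m²/s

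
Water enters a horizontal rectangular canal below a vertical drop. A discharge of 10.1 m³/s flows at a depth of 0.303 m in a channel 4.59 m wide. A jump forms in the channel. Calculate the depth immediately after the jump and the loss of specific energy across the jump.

y₂ = 1.66 m; ΔE = 1.24 m

q = Q/b = 10.1/4.59 = 2.20 m²/s; V₁ = q/y₁ = 7.26 m/s. Fr₁ = V₁/√(g·y₁) = 4.21.
By Bélanger, y₂/y₁ = ½[√(1 + 8Fr₁²) − 1] = ½[√142.9 − 1] = 5.48.
y₂ = 5.48 × 0.303 = 1.66 m.
V₂ = q/y₂ = 2.20/1.66 = 1.33 m/s. E₁ = y₁ + V₁²/2g = 2.99 m; E₂ = y₂ + V₂²/2g = 1.75 m. ΔE = E₁ − E₂ = 1.24 m.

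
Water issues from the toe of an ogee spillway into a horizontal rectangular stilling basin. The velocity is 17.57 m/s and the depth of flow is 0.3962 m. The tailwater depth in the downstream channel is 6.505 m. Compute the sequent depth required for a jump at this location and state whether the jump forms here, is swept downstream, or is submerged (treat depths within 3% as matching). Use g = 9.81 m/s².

y₂ = 4.799 m; the jump is submerged

Fr₁ = V₁/√(g·y₁) = 17.57/√(9.81×0.3962) = 8.912.
Sequent-depth ratio: y₂/y₁ = ½[√(1 + 8Fr₁²) − 1] = ½[√636.40 − 1] = 12.11.
y₂ = 12.11 × 0.3962 = 4.799 m.
Tailwater y_tw = 6.505 m: y_tw > y₂, so the jump is submerged.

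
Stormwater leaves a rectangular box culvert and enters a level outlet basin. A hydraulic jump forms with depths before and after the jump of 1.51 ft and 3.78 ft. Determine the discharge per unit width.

q = 22.0 ft²/s

For a rectangular channel the momentum equation gives q² = ½·g·y₁·y₂·(y₁ + y₂) = ½×32.2×1.51×3.78×5.29 = 486.
q = √486 = 22.0 ft²/s.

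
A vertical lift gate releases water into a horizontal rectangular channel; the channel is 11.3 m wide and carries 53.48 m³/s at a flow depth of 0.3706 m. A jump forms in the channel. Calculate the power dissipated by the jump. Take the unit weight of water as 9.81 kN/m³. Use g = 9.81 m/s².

P = 2754 kW

q = Q/b = 53.48/11.3 = 4.733 m²/s; V₁ = q/y₁ = 12.77 m/s. Fr₁ = V₁/√(g·y₁) = 6.698.
Conjugate-depth relation: y₂/y₁ = ½[√(1 + 8Fr₁²) − 1] = ½[√359.86 − 1] = 8.985.
y₂ = 8.985 × 0.3706 = 3.330 m.
V₂ = q/y₂ = 4.733/3.330 = 1.421 m/s. E₁ = y₁ + V₁²/2g = 8.683 m; E₂ = y₂ + V₂²/2g = 3.433 m. ΔE = E₁ − E₂ = 5.250 m.
P = γ·Q·ΔE = 9.81 × 53.48 × 5.250 = 2754 kW.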